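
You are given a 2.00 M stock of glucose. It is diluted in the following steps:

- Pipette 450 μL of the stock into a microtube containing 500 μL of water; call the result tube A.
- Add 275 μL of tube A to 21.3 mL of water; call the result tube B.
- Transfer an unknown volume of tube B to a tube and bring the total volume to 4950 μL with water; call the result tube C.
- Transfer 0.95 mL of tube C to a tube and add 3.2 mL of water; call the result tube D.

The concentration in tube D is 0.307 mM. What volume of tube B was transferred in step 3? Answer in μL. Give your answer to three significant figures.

550 μL

Step 1: 450 μL + 500 μL = 950 μL total → factor 950/450 = 2.1111
Step 2: 275 μL + 21.3 mL = 21575 μL total → factor 21575/275 = 78.455
Step 3: v brought to 4950 μL → factor = 4950 μL/v
Step 4: 0.95 mL + 3.2 mL = 4.15 mL total → factor 4.15/0.95 = 4.3684
Product of known-step factors = 723.53
Overall factor = 2.00 M / (0.307 mM) = 6514.7
Step-3 factor = 6514.7 / 723.53 = 9.0041
v = 4950 μL / 9.0041 = 550 μL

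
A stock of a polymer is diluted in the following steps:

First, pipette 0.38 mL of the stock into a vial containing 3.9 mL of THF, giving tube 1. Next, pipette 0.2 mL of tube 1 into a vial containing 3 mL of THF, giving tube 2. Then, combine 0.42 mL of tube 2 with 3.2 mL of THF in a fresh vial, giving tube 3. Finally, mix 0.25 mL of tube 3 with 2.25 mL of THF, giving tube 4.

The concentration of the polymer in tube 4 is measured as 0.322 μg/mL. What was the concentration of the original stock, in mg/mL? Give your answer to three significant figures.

Step 1: 0.38 mL + 3.9 mL = 4.28 mL total → factor 4.28/0.38 = 11.263
Step 2: 0.2 mL + 3 mL = 3.2 mL total → factor 3.2/0.2 = 16
Step 3: 0.42 mL + 3.2 mL = 3.62 mL total → factor 3.62/0.42 = 8.619
Step 4: 0.25 mL + 2.25 mL = 2.5 mL total → factor 2.5/0.25 = 10
Overall dilution factor = 11.263 × 16 × 8.619 × 10 = 15532
Stock = 0.322 μg/mL × 15532 = 5001 μg/mL = 5.00 mg/mL

5.00 mg/mL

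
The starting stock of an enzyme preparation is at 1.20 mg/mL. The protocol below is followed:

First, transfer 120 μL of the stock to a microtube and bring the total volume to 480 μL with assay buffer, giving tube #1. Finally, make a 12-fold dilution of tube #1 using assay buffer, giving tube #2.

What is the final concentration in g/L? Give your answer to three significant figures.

Step 1: 120 μL brought to 480 μL → factor 480/120 = 4
Step 2: 12-fold → factor 12
Overall dilution factor = 4 × 12 = 48
Final = 1.20 mg/mL / 48 = 0.02500 mg/mL = 0.0250 g/L

0.0250 g/L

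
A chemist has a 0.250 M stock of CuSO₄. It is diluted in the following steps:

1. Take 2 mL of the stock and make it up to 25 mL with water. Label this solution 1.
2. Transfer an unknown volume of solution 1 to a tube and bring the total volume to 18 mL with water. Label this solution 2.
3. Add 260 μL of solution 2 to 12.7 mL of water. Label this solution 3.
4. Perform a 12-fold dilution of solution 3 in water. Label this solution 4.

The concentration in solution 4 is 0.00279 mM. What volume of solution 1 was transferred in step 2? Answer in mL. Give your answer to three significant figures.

1.50 mL

Step 1: 2 mL brought to 25 mL → factor 25/2 = 12.5
Step 2: v brought to 18 mL → factor = 18 mL/v
Step 3: 260 μL + 12.7 mL = 12960 μL total → factor 12960/260 = 49.846
Step 4: 12-fold → factor 12
Product of known-step factors = 7476.9
Overall factor = 0.250 M / (0.00279 mM) = 89606
Step-2 factor = 89606 / 7476.9 = 11.984
v = 18 mL / 11.984 = 1.50 mL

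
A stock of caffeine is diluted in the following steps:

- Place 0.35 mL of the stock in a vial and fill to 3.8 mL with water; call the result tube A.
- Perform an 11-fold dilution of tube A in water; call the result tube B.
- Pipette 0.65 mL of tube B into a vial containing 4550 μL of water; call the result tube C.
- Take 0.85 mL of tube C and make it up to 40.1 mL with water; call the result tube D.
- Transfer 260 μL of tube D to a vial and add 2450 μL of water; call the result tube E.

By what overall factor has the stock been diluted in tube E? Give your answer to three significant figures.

4.70 × 10^5

Step 1: 0.35 mL brought to 3.8 mL → factor 3.8/0.35 = 10.857
Step 2: 11-fold → factor 11
Step 3: 0.65 mL + 4550 μL = 5.2 mL total → factor 5.2/0.65 = 8
Step 4: 0.85 mL brought to 40.1 mL → factor 40.1/0.85 = 47.176
Step 5: 260 μL + 2450 μL = 2710 μL total → factor 2710/260 = 10.423
Overall dilution factor = 10.857 × 11 × 8 × 47.176 × 10.423 = 4.6981 × 10^5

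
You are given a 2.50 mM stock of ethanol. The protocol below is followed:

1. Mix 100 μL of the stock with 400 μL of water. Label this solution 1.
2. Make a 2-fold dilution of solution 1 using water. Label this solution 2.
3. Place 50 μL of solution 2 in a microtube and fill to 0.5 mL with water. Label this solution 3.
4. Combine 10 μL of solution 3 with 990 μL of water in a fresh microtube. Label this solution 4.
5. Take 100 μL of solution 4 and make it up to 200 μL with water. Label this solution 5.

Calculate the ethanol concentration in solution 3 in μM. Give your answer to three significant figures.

25.0 μM

Step 1: 100 μL + 400 μL = 500 μL total → factor 500/100 = 5
Step 2: 2-fold → factor 2
Step 3: 50 μL brought to 0.5 mL → factor 500/50 = 10
Dilution factor through solution 3 = 5 × 2 × 10 = 100
[solution 3] = 2.50 mM / 100 = 0.02500 mM = 25.0 μM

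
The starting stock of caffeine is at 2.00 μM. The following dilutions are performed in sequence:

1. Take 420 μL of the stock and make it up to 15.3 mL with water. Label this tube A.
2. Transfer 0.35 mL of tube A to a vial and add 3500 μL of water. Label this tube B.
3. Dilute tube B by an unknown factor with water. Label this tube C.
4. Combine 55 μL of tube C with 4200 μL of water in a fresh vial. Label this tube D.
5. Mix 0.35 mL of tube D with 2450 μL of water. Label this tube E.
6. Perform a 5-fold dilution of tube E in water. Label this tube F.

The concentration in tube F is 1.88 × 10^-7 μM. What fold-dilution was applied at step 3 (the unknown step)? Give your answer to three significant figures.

Step 1: 420 μL brought to 15.3 mL → factor 15300/420 = 36.429
Step 2: 0.35 mL + 3500 μL = 3.85 mL total → factor 3.85/0.35 = 11
Step 3: unknown factor x
Step 4: 55 μL + 4200 μL = 4255 μL total → factor 4255/55 = 77.364
Step 5: 0.35 mL + 2450 μL = 2.8 mL total → factor 2.8/0.35 = 8
Step 6: 5-fold → factor 5
Product of known-step factors = 1.24 × 10^6
Overall factor = 2.00 μM / (1.88 × 10^-7 μM) = 1.0638 × 10^7
x = 1.0638 × 10^7 / 1.24 × 10^6 = 8.58

8.58-fold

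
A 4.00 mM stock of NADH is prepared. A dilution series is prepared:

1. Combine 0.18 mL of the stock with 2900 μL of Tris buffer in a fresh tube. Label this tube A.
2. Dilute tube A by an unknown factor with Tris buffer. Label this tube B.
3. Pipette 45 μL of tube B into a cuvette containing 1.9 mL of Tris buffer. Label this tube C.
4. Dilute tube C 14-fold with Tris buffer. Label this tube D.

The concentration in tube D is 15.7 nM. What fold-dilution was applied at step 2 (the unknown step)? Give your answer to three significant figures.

24.6-fold

Step 1: 0.18 mL + 2900 μL = 3.08 mL total → factor 3.08/0.18 = 17.111
Step 2: unknown factor x
Step 3: 45 μL + 1.9 mL = 1945 μL total → factor 1945/45 = 43.222
Step 4: 14-fold → factor 14
Product of known-step factors = 10354
Overall factor = 4.00 mM / (15.7 nM) = 2.5478 × 10^5
x = 2.5478 × 10^5 / 10354 = 24.6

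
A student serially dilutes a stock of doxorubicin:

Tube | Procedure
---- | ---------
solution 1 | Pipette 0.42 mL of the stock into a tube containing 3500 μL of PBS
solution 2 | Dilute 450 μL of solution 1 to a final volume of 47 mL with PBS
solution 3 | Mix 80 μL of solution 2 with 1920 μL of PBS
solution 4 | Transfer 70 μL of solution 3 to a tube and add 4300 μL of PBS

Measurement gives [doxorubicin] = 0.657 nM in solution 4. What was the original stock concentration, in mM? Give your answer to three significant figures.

1.00 mM

Step 1: 0.42 mL + 3500 μL = 3.92 mL total → factor 3.92/0.42 = 9.3333
Step 2: 450 μL brought to 47 mL → factor 47000/450 = 104.44
Step 3: 80 μL + 1920 μL = 2000 μL total → factor 2000/80 = 25
Step 4: 70 μL + 4300 μL = 4370 μL total → factor 4370/70 = 62.429
Overall dilution factor = 9.3333 × 104.44 × 25 × 62.429 = 1.5214 × 10^6
Stock = 0.657 nM × 1.5214 × 10^6 = 9.996 × 10^5 nM = 1.00 mM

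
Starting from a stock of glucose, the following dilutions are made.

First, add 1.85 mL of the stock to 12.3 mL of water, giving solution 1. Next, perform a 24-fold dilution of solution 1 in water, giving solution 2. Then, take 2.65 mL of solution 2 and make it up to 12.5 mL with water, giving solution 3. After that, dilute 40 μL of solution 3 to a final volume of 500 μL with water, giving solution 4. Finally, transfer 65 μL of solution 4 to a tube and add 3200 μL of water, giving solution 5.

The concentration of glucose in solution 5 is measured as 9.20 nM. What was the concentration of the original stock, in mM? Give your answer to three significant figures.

Step 1: 1.85 mL + 12.3 mL = 14.15 mL total → factor 14.15/1.85 = 7.6486
Step 2: 24-fold → factor 24
Step 3: 2.65 mL brought to 12.5 mL → factor 12.5/2.65 = 4.717
Step 4: 40 μL brought to 500 μL → factor 500/40 = 12.5
Step 5: 65 μL + 3200 μL = 3265 μL total → factor 3265/65 = 50.231
Overall dilution factor = 7.6486 × 24 × 4.717 × 12.5 × 50.231 = 5.4368 × 10^5
Stock = 9.20 nM × 5.4368 × 10^5 = 5.002 × 10^6 nM = 5.00 mM

5.00 mM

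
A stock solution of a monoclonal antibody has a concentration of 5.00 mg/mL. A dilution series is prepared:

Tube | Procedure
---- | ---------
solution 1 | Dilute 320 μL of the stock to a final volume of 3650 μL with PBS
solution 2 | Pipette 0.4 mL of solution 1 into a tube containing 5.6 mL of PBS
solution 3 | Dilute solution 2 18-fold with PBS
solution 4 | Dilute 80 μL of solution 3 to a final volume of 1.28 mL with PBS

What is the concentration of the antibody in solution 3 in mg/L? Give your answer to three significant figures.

1.62 mg/L

Step 1: 320 μL brought to 3650 μL → factor 3650/320 = 11.406
Step 2: 0.4 mL + 5.6 mL = 6 mL total → factor 6/0.4 = 15
Step 3: 18-fold → factor 18
Dilution factor through solution 3 = 11.406 × 15 × 18 = 3079.7
[solution 3] = 5.00 mg/mL / 3079.7 = 0.001624 mg/mL = 1.62 mg/L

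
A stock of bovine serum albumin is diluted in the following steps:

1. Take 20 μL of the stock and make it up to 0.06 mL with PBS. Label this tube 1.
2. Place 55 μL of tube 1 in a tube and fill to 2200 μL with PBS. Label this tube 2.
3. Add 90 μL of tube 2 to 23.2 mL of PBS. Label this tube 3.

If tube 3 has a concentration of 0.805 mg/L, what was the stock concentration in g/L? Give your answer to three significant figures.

Step 1: 20 μL brought to 0.06 mL → factor 60/20 = 3
Step 2: 55 μL brought to 2200 μL → factor 2200/55 = 40
Step 3: 90 μL + 23.2 mL = 23290 μL total → factor 23290/90 = 258.78
Overall dilution factor = 3 × 40 × 258.78 = 31053
Stock = 0.805 mg/L × 31053 = 2.500 × 10^4 mg/L = 25.0 g/L

25.0 g/L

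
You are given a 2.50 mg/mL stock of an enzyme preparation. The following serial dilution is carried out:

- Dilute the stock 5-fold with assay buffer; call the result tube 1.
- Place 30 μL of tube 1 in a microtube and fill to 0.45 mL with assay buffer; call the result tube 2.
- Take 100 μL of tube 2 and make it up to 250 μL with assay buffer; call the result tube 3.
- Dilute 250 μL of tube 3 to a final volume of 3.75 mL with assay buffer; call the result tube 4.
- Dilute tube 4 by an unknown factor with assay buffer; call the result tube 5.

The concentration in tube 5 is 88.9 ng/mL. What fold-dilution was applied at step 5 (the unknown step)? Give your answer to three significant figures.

Step 1: 5-fold → factor 5
Step 2: 30 μL brought to 0.45 mL → factor 450/30 = 15
Step 3: 100 μL brought to 250 μL → factor 250/100 = 2.5
Step 4: 250 μL brought to 3.75 mL → factor 3750/250 = 15
Step 5: unknown factor x
Product of known-step factors = 2812.5
Overall factor = 2.50 mg/mL / (88.9 ng/mL) = 28121
x = 28121 / 2812.5 = 10.0

10.0-fold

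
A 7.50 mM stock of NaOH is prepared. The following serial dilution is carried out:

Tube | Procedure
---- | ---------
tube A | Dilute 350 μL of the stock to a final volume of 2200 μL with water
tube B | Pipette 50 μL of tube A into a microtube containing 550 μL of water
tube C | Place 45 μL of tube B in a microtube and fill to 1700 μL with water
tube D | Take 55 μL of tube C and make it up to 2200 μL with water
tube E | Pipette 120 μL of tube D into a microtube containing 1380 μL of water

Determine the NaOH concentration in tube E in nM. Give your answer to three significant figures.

Step 1: 350 μL brought to 2200 μL → factor 2200/350 = 6.2857
Step 2: 50 μL + 550 μL = 600 μL total → factor 600/50 = 12
Step 3: 45 μL brought to 1700 μL → factor 1700/45 = 37.778
Step 4: 55 μL brought to 2200 μL → factor 2200/55 = 40
Step 5: 120 μL + 1380 μL = 1500 μL total → factor 1500/120 = 12.5
Overall dilution factor = 6.2857 × 12 × 37.778 × 40 × 12.5 = 1.4248 × 10^6
Final = 7.50 mM / 1.4248 × 10^6 = 5.264 × 10^-6 mM = 5.26 nM

5.26 nM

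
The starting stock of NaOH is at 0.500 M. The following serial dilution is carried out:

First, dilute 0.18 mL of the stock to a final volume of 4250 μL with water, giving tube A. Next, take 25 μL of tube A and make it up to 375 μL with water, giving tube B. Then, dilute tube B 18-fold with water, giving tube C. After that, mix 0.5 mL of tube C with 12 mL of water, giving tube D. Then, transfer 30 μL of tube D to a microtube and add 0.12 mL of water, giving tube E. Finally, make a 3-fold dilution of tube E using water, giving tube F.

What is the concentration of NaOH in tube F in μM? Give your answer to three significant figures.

0.209 μM

Step 1: 0.18 mL brought to 4250 μL → factor 4.25/0.18 = 23.611
Step 2: 25 μL brought to 375 μL → factor 375/25 = 15
Step 3: 18-fold → factor 18
Step 4: 0.5 mL + 12 mL = 12.5 mL total → factor 12.5/0.5 = 25
Step 5: 30 μL + 0.12 mL = 150 μL total → factor 150/30 = 5
Step 6: 3-fold → factor 3
Overall dilution factor = 23.611 × 15 × 18 × 25 × 5 × 3 = 2.3906 × 10^6
Final = 0.500 M / 2.3906 × 10^6 = 2.092 × 10^-7 M = 0.209 μM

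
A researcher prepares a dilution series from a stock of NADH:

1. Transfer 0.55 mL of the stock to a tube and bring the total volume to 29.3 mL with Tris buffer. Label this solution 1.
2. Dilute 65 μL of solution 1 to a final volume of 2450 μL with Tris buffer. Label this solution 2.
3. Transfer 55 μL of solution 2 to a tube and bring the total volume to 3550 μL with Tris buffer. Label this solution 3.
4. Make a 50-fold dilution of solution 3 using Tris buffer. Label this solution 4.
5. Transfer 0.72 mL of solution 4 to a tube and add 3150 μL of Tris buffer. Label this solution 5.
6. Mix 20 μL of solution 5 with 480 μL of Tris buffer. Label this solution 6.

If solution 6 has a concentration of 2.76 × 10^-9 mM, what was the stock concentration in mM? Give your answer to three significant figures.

Step 1: 0.55 mL brought to 29.3 mL → factor 29.3/0.55 = 53.273
Step 2: 65 μL brought to 2450 μL → factor 2450/65 = 37.692
Step 3: 55 μL brought to 3550 μL → factor 3550/55 = 64.545
Step 4: 50-fold → factor 50
Step 5: 0.72 mL + 3150 μL = 3.87 mL total → factor 3.87/0.72 = 5.375
Step 6: 20 μL + 480 μL = 500 μL total → factor 500/20 = 25
Overall dilution factor = 53.273 × 37.692 × 64.545 × 50 × 5.375 × 25 = 8.7079 × 10^8
Stock = 2.76 × 10^-9 mM × 8.7079 × 10^8 = 2.40 mM

2.40 mM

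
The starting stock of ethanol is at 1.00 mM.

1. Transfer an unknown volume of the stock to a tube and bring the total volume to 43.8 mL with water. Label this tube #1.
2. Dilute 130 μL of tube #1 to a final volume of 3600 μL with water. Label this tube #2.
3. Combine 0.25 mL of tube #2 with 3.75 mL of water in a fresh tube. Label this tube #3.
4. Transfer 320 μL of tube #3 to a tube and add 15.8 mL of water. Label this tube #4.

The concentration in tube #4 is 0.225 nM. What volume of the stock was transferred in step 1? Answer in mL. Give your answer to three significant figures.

Step 1: v brought to 43.8 mL → factor = 43.8 mL/v
Step 2: 130 μL brought to 3600 μL → factor 3600/130 = 27.692
Step 3: 0.25 mL + 3.75 mL = 4 mL total → factor 4/0.25 = 16
Step 4: 320 μL + 15.8 mL = 16120 μL total → factor 16120/320 = 50.375
Product of known-step factors = 22320
Overall factor = 1.00 mM / (0.225 nM) = 4.4444 × 10^6
Step-1 factor = 4.4444 × 10^6 / 22320 = 199.12
v = 43.8 mL / 199.12 = 0.220 mL

0.220 mL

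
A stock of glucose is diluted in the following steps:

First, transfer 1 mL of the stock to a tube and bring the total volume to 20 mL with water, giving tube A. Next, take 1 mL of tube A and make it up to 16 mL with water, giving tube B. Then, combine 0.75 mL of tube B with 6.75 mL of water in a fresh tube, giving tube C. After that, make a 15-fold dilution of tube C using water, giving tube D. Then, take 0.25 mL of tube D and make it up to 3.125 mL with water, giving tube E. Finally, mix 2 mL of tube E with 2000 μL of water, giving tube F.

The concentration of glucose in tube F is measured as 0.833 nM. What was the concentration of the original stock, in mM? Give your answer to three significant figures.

Step 1: 1 mL brought to 20 mL → factor 20/1 = 20
Step 2: 1 mL brought to 16 mL → factor 16/1 = 16
Step 3: 0.75 mL + 6.75 mL = 7.5 mL total → factor 7.5/0.75 = 10
Step 4: 15-fold → factor 15
Step 5: 0.25 mL brought to 3.125 mL → factor 3.125/0.25 = 12.5
Step 6: 2 mL + 2000 μL = 4 mL total → factor 4/2 = 2
Overall dilution factor = 20 × 16 × 10 × 15 × 12.5 × 2 = 1.2 × 10^6
Stock = 0.833 nM × 1.2 × 10^6 = 9.996 × 10^5 nM = 1.00 mM

1.00 mM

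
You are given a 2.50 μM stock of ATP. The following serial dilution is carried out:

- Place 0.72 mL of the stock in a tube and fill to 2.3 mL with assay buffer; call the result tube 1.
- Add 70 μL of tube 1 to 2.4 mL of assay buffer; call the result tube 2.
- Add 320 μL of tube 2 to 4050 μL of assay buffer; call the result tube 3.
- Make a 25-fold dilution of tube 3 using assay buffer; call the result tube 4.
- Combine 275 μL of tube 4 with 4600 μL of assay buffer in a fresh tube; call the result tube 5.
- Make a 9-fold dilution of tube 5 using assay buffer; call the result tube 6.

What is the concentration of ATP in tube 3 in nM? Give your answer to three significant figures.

1.62 nM

Step 1: 0.72 mL brought to 2.3 mL → factor 2.3/0.72 = 3.1944
Step 2: 70 μL + 2.4 mL = 2470 μL total → factor 2470/70 = 35.286
Step 3: 320 μL + 4050 μL = 4370 μL total → factor 4370/320 = 13.656
Dilution factor through tube 3 = 3.1944 × 35.286 × 13.656 = 1539.3
[tube 3] = 2.50 μM / 1539.3 = 0.001624 μM = 1.62 nM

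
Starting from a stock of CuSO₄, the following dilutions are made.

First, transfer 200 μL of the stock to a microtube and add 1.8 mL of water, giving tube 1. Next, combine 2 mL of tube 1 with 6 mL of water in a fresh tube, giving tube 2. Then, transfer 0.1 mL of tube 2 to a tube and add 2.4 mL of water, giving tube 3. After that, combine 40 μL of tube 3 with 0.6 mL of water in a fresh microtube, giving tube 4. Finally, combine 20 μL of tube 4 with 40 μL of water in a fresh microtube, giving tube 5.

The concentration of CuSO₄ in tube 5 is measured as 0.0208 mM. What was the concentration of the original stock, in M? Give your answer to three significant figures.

Step 1: 200 μL + 1.8 mL = 2000 μL total → factor 2000/200 = 10
Step 2: 2 mL + 6 mL = 8 mL total → factor 8/2 = 4
Step 3: 0.1 mL + 2.4 mL = 2.5 mL total → factor 2.5/0.1 = 25
Step 4: 40 μL + 0.6 mL = 640 μL total → factor 640/40 = 16
Step 5: 20 μL + 40 μL = 60 μL total → factor 60/20 = 3
Overall dilution factor = 10 × 4 × 25 × 16 × 3 = 48000
Stock = 0.0208 mM × 48000 = 998.4 mM = 0.998 M

0.998 M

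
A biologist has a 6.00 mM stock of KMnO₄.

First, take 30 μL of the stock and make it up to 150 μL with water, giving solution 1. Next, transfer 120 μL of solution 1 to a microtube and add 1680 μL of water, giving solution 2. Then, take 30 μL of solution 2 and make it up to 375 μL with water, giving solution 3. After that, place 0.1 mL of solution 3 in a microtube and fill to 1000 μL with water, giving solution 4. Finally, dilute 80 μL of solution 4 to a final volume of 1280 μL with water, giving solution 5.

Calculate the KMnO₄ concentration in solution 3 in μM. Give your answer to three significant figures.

Step 1: 30 μL brought to 150 μL → factor 150/30 = 5
Step 2: 120 μL + 1680 μL = 1800 μL total → factor 1800/120 = 15
Step 3: 30 μL brought to 375 μL → factor 375/30 = 12.5
Dilution factor through solution 3 = 5 × 15 × 12.5 = 937.5
[solution 3] = 6.00 mM / 937.5 = 0.006400 mM = 6.40 μM

6.40 μM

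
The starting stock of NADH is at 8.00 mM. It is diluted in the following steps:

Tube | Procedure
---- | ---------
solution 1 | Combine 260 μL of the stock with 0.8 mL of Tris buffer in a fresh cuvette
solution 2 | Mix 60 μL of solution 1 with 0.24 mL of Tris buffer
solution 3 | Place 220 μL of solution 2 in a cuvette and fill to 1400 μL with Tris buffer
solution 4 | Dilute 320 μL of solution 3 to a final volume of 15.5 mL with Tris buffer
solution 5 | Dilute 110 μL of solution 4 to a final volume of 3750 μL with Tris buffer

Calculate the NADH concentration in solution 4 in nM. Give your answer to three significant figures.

1.27 × 10^3 nM

Step 1: 260 μL + 0.8 mL = 1060 μL total → factor 1060/260 = 4.0769
Step 2: 60 μL + 0.24 mL = 300 μL total → factor 300/60 = 5
Step 3: 220 μL brought to 1400 μL → factor 1400/220 = 6.3636
Step 4: 320 μL brought to 15.5 mL → factor 15500/320 = 48.438
Dilution factor through solution 4 = 4.0769 × 5 × 6.3636 × 48.438 = 6283.3
[solution 4] = 8.00 mM / 6283.3 = 0.001273 mM = 1.27 × 10^3 nM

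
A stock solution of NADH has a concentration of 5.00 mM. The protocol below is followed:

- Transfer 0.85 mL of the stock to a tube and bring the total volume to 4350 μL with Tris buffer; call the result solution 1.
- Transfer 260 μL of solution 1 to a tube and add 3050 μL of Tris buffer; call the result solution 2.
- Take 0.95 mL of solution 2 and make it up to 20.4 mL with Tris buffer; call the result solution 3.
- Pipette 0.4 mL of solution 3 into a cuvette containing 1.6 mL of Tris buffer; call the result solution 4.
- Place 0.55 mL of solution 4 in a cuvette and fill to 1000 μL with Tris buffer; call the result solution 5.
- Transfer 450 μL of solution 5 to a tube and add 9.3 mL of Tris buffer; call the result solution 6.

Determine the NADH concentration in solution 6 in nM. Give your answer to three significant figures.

18.1 nM

Step 1: 0.85 mL brought to 4350 μL → factor 4.35/0.85 = 5.1176
Step 2: 260 μL + 3050 μL = 3310 μL total → factor 3310/260 = 12.731
Step 3: 0.95 mL brought to 20.4 mL → factor 20.4/0.95 = 21.474
Step 4: 0.4 mL + 1.6 mL = 2 mL total → factor 2/0.4 = 5
Step 5: 0.55 mL brought to 1000 μL → factor 1/0.55 = 1.8182
Step 6: 450 μL + 9.3 mL = 9750 μL total → factor 9750/450 = 21.667
Overall dilution factor = 5.1176 × 12.731 × 21.474 × 5 × 1.8182 × 21.667 = 2.7557 × 10^5
Final = 5.00 mM / 2.7557 × 10^5 = 1.814 × 10^-5 mM = 18.1 nM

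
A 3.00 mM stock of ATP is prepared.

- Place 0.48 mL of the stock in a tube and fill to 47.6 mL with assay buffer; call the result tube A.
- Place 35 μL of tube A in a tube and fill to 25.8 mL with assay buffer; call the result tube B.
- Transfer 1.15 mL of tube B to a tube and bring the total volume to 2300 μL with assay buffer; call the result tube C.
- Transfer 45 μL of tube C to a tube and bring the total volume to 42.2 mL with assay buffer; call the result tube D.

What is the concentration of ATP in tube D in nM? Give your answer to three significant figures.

0.0219 nM

Step 1: 0.48 mL brought to 47.6 mL → factor 47.6/0.48 = 99.167
Step 2: 35 μL brought to 25.8 mL → factor 25800/35 = 737.14
Step 3: 1.15 mL brought to 2300 μL → factor 2.3/1.15 = 2
Step 4: 45 μL brought to 42.2 mL → factor 42200/45 = 937.78
Overall dilution factor = 99.167 × 737.14 × 2 × 937.78 = 1.371 × 10^8
Final = 3.00 mM / 1.371 × 10^8 = 2.188 × 10^-8 mM = 0.0219 nM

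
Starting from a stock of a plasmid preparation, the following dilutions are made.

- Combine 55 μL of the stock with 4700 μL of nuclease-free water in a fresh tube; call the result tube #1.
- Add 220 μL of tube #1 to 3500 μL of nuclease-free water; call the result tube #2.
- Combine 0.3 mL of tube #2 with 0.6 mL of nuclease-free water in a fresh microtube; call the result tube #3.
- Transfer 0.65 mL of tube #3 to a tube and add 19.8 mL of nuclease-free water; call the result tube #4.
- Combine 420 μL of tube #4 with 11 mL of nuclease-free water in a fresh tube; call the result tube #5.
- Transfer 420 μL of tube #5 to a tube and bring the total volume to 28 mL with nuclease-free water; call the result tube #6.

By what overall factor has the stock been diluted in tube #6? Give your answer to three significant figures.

Step 1: 55 μL + 4700 μL = 4755 μL total → factor 4755/55 = 86.455
Step 2: 220 μL + 3500 μL = 3720 μL total → factor 3720/220 = 16.909
Step 3: 0.3 mL + 0.6 mL = 0.9 mL total → factor 0.9/0.3 = 3
Step 4: 0.65 mL + 19.8 mL = 20.45 mL total → factor 20.45/0.65 = 31.462
Step 5: 420 μL + 11 mL = 11420 μL total → factor 11420/420 = 27.19
Step 6: 420 μL brought to 28 mL → factor 28000/420 = 66.667
Overall dilution factor = 86.455 × 16.909 × 3 × 31.462 × 27.19 × 66.667 = 2.5011 × 10^8

2.50 × 10^8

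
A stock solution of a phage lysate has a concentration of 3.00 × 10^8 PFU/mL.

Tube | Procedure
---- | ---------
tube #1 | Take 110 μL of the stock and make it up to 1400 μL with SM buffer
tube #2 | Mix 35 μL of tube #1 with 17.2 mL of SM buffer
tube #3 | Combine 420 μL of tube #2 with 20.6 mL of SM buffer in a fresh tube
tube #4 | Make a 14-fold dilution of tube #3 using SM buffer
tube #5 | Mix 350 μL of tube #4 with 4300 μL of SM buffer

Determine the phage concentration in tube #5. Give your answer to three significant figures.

Step 1: 110 μL brought to 1400 μL → factor 1400/110 = 12.727
Step 2: 35 μL + 17.2 mL = 17235 μL total → factor 17235/35 = 492.43
Step 3: 420 μL + 20.6 mL = 21020 μL total → factor 21020/420 = 50.048
Step 4: 14-fold → factor 14
Step 5: 350 μL + 4300 μL = 4650 μL total → factor 4650/350 = 13.286
Overall dilution factor = 12.727 × 492.43 × 50.048 × 14 × 13.286 = 5.8341 × 10^7
Final = 3.00 × 10^8 PFU/mL / 5.8341 × 10^7 = 5.14 PFU/mL

5.14 PFU/mL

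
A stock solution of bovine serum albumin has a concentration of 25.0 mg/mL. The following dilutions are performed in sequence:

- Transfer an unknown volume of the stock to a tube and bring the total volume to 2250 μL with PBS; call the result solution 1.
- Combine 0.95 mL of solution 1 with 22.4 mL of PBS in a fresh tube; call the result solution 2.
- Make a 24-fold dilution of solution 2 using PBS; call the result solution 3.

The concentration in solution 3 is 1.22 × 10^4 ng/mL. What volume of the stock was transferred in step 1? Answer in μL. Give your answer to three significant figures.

Step 1: v brought to 2250 μL → factor = 2250 μL/v
Step 2: 0.95 mL + 22.4 mL = 23.35 mL total → factor 23.35/0.95 = 24.579
Step 3: 24-fold → factor 24
Product of known-step factors = 589.89
Overall factor = 25.0 mg/mL / (1.22 × 10^4 ng/mL) = 2049.2
Step-1 factor = 2049.2 / 589.89 = 3.4738
v = 2250 μL / 3.4738 = 648 μL

648 μL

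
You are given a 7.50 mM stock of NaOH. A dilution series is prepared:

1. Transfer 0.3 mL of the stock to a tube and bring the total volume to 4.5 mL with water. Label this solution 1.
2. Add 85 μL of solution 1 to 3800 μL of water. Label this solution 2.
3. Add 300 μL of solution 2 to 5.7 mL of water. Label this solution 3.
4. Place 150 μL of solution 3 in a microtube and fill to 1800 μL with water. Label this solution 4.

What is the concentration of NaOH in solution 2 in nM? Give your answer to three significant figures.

Step 1: 0.3 mL brought to 4.5 mL → factor 4.5/0.3 = 15
Step 2: 85 μL + 3800 μL = 3885 μL total → factor 3885/85 = 45.706
Dilution factor through solution 2 = 15 × 45.706 = 685.59
[solution 2] = 7.50 mM / 685.59 = 0.01094 mM = 1.09 × 10^4 nM

1.09 × 10^4 nM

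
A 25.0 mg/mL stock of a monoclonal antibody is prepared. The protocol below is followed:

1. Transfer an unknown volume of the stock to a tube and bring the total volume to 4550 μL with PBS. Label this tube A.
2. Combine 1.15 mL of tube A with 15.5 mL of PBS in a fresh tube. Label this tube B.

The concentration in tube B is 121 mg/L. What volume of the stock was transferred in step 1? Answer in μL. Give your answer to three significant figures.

Step 1: v brought to 4550 μL → factor = 4550 μL/v
Step 2: 1.15 mL + 15.5 mL = 16.65 mL total → factor 16.65/1.15 = 14.478
Product of known-step factors = 14.478
Overall factor = 25.0 mg/mL / (121 mg/L) = 206.61
Step-1 factor = 206.61 / 14.478 = 14.27
v = 4550 μL / 14.27 = 319 μL

319 μL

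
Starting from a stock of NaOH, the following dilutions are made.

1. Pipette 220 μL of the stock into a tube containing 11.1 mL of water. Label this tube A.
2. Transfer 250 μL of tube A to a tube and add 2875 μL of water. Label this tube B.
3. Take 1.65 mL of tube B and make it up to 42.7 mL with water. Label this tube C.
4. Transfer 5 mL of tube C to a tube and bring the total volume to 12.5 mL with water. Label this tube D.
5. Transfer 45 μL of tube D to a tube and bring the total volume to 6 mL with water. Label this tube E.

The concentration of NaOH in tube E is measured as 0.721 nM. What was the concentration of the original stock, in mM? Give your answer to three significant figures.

Step 1: 220 μL + 11.1 mL = 11320 μL total → factor 11320/220 = 51.455
Step 2: 250 μL + 2875 μL = 3125 μL total → factor 3125/250 = 12.5
Step 3: 1.65 mL brought to 42.7 mL → factor 42.7/1.65 = 25.879
Step 4: 5 mL brought to 12.5 mL → factor 12.5/5 = 2.5
Step 5: 45 μL brought to 6 mL → factor 6000/45 = 133.33
Overall dilution factor = 51.455 × 12.5 × 25.879 × 2.5 × 133.33 = 5.5483 × 10^6
Stock = 0.721 nM × 5.5483 × 10^6 = 4.000 × 10^6 nM = 4.00 mM

4.00 mM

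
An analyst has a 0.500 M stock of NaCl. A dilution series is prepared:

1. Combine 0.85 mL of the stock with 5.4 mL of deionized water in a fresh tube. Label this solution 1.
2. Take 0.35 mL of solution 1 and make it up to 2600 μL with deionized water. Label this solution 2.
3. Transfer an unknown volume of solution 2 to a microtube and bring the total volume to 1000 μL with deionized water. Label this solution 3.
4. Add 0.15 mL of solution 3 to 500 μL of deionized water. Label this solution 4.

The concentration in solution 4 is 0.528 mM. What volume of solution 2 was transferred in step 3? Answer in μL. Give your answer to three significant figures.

Step 1: 0.85 mL + 5.4 mL = 6.25 mL total → factor 6.25/0.85 = 7.3529
Step 2: 0.35 mL brought to 2600 μL → factor 2.6/0.35 = 7.4286
Step 3: v brought to 1000 μL → factor = 1000 μL/v
Step 4: 0.15 mL + 500 μL = 0.65 mL total → factor 0.65/0.15 = 4.3333
Product of known-step factors = 236.69
Overall factor = 0.500 M / (0.528 mM) = 946.97
Step-3 factor = 946.97 / 236.69 = 4.0008
v = 1000 μL / 4.0008 = 250 μL

250 μL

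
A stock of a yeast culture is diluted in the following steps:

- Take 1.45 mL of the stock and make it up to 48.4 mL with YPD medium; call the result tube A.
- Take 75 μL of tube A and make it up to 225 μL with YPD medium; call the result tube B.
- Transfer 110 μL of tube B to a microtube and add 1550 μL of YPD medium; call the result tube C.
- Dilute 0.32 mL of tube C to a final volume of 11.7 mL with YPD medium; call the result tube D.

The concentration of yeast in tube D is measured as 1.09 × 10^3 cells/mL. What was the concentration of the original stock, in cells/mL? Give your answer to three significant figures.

Step 1: 1.45 mL brought to 48.4 mL → factor 48.4/1.45 = 33.379
Step 2: 75 μL brought to 225 μL → factor 225/75 = 3
Step 3: 110 μL + 1550 μL = 1660 μL total → factor 1660/110 = 15.091
Step 4: 0.32 mL brought to 11.7 mL → factor 11.7/0.32 = 36.562
Overall dilution factor = 33.379 × 3 × 15.091 × 36.562 = 55252
Stock = 1.09 × 10^3 cells/mL × 55252 = 6.02 × 10^7 cells/mL

6.02 × 10^7 cells/mL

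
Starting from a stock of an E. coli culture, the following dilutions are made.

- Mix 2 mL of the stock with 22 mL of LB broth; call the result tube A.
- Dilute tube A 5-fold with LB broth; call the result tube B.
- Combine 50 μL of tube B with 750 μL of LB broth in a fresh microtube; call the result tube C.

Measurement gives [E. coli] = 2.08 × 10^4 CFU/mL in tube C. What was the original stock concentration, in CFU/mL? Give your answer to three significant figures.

Step 1: 2 mL + 22 mL = 24 mL total → factor 24/2 = 12
Step 2: 5-fold → factor 5
Step 3: 50 μL + 750 μL = 800 μL total → factor 800/50 = 16
Overall dilution factor = 12 × 5 × 16 = 960
Stock = 2.08 × 10^4 CFU/mL × 960 = 2.00 × 10^7 CFU/mL

2.00 × 10^7 CFU/mL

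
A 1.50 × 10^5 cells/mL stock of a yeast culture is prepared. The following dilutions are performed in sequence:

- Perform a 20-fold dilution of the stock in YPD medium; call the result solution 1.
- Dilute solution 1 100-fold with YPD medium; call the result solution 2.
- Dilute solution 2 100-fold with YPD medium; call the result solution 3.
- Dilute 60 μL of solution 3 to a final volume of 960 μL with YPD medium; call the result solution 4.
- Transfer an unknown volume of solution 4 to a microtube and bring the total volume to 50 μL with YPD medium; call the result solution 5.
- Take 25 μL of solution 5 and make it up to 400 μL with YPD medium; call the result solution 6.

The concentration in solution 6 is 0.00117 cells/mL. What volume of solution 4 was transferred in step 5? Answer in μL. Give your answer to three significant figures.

20.0 μL

Step 1: 20-fold → factor 20
Step 2: 100-fold → factor 100
Step 3: 100-fold → factor 100
Step 4: 60 μL brought to 960 μL → factor 960/60 = 16
Step 5: v brought to 50 μL → factor = 50 μL/v
Step 6: 25 μL brought to 400 μL → factor 400/25 = 16
Product of known-step factors = 5.12 × 10^7
Overall factor = 1.50 × 10^5 cells/mL / (0.00117 cells/mL) = 1.2821 × 10^8
Step-5 factor = 1.2821 × 10^8 / 5.12 × 10^7 = 2.504
v = 50 μL / 2.504 = 20.0 μL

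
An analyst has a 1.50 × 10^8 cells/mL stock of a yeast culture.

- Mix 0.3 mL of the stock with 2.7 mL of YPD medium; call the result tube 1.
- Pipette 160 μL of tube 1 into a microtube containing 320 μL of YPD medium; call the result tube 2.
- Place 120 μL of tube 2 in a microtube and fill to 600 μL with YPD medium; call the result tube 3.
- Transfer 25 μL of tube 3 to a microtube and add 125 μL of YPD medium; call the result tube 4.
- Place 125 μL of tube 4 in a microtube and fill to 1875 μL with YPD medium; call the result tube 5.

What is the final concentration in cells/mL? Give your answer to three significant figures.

1.11 × 10^4 cells/mL

Step 1: 0.3 mL + 2.7 mL = 3 mL total → factor 3/0.3 = 10
Step 2: 160 μL + 320 μL = 480 μL total → factor 480/160 = 3
Step 3: 120 μL brought to 600 μL → factor 600/120 = 5
Step 4: 25 μL + 125 μL = 150 μL total → factor 150/25 = 6
Step 5: 125 μL brought to 1875 μL → factor 1875/125 = 15
Overall dilution factor = 10 × 3 × 5 × 6 × 15 = 13500
Final = 1.50 × 10^8 cells/mL / 13500 = 1.11 × 10^4 cells/mL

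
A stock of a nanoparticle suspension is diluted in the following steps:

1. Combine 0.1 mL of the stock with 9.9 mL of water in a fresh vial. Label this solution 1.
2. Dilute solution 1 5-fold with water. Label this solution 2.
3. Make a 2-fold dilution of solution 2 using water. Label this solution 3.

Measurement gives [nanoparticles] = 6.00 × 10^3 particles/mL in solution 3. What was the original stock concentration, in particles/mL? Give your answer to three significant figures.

Step 1: 0.1 mL + 9.9 mL = 10 mL total → factor 10/0.1 = 100
Step 2: 5-fold → factor 5
Step 3: 2-fold → factor 2
Overall dilution factor = 100 × 5 × 2 = 1000
Stock = 6.00 × 10^3 particles/mL × 1000 = 6.00 × 10^6 particles/mL

6.00 × 10^6 particles/mL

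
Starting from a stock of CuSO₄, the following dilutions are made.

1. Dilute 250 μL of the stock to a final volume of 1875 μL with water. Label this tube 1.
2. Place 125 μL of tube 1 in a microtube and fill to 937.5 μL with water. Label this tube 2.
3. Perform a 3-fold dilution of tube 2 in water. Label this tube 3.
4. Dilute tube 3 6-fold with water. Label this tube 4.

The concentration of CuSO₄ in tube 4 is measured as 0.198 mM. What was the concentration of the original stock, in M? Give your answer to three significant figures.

0.200 M

Step 1: 250 μL brought to 1875 μL → factor 1875/250 = 7.5
Step 2: 125 μL brought to 937.5 μL → factor 937.5/125 = 7.5
Step 3: 3-fold → factor 3
Step 4: 6-fold → factor 6
Overall dilution factor = 7.5 × 7.5 × 3 × 6 = 1012.5
Stock = 0.198 mM × 1012.5 = 200.5 mM = 0.200 M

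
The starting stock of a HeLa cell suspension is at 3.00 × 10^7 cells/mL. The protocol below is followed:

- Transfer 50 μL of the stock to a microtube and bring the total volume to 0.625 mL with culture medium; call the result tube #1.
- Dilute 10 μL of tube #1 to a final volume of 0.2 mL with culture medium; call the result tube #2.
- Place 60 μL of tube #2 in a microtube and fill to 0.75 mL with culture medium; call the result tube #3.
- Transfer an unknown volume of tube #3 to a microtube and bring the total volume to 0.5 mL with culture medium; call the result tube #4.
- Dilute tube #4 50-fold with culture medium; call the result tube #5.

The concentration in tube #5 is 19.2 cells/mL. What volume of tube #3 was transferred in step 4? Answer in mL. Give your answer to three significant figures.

0.0500 mL

Step 1: 50 μL brought to 0.625 mL → factor 625/50 = 12.5
Step 2: 10 μL brought to 0.2 mL → factor 200/10 = 20
Step 3: 60 μL brought to 0.75 mL → factor 750/60 = 12.5
Step 4: v brought to 0.5 mL → factor = 0.5 mL/v
Step 5: 50-fold → factor 50
Product of known-step factors = 1.5625 × 10^5
Overall factor = 3.00 × 10^7 cells/mL / (19.2 cells/mL) = 1.5625 × 10^6
Step-4 factor = 1.5625 × 10^6 / 1.5625 × 10^5 = 10
v = 0.5 mL / 10 = 0.0500 mL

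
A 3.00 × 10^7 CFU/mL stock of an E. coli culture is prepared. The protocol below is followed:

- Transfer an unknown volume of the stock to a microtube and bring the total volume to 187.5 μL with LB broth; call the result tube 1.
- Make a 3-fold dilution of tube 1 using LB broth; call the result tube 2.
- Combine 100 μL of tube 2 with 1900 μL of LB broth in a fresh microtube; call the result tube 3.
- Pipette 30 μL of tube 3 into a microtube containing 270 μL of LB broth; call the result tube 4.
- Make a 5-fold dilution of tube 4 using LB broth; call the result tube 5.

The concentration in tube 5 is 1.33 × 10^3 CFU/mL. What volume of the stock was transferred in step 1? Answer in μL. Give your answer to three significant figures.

24.9 μL

Step 1: v brought to 187.5 μL → factor = 187.5 μL/v
Step 2: 3-fold → factor 3
Step 3: 100 μL + 1900 μL = 2000 μL total → factor 2000/100 = 20
Step 4: 30 μL + 270 μL = 300 μL total → factor 300/30 = 10
Step 5: 5-fold → factor 5
Product of known-step factors = 3000
Overall factor = 3.00 × 10^7 CFU/mL / (1.33 × 10^3 CFU/mL) = 22556
Step-1 factor = 22556 / 3000 = 7.5188
v = 187.5 μL / 7.5188 = 24.9 μL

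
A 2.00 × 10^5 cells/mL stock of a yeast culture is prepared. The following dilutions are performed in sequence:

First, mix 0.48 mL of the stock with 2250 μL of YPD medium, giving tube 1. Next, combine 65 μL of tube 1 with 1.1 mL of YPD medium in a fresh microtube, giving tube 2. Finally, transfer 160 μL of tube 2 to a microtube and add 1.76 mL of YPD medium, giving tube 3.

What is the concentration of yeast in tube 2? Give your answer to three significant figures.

Step 1: 0.48 mL + 2250 μL = 2.73 mL total → factor 2.73/0.48 = 5.6875
Step 2: 65 μL + 1.1 mL = 1165 μL total → factor 1165/65 = 17.923
Dilution factor through tube 2 = 5.6875 × 17.923 = 101.94
[tube 2] = 2.00 × 10^5 cells/mL / 101.94 = 1.96 × 10^3 cells/mL

1.96 × 10^3 cells/mL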